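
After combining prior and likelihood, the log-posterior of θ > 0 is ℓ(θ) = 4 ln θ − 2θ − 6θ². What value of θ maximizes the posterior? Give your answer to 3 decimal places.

θ̂_MAP = 0.500

ℓ'(θ) = 4/θ − 2 − 12θ. Setting this to zero and multiplying by θ: 12θ² + 2θ − 4 = 0.
θ = (−2 + √(2² + 4·12·4)) / (2·12) = (−2 + √196) / 24 = (−2 + 14)/24 = 1/2.
ℓ''(θ) = −4/θ² − 12 < 0, confirming a maximum.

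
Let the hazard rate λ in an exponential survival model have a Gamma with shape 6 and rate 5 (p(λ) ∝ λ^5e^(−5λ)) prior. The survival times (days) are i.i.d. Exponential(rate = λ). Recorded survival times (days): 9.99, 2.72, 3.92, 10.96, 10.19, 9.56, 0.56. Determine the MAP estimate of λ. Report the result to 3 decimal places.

λ̂_MAP = 0.227

The Exponential(rate=λ) likelihood is ∝ λ^n e^(−λΣtᵢ). Here n = 7 and Σtᵢ = 9.99 + 2.72 + 3.92 + 10.96 + 10.19 + 9.56 + 0.56 = 47.90.
Posterior ∝ λ^5e^(−5λ) · λ^7e^(−47.90λ) = λ^12e^(−52.90λ), i.e. Gamma(13, 52.90).
Mode = (a−1)/b = 12/52.90 ≈ 0.227.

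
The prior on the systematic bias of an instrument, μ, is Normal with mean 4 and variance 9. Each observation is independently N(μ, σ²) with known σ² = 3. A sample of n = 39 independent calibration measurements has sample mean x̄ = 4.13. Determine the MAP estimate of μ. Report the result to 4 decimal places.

μ̂_MAP = 4.1289

n = 39, x̄ = 4.13.
For a Normal prior and Normal likelihood with known variance, the posterior is Normal; its mode equals its mean, the precision-weighted average.
Prior precision 1/σ₀² = 1/9; data precision n/σ² = 39/3 = 13.
μ̂ = ((1/9)·4 + 13·4.13) / (1/9 + 13) = (48721/900)/(118/9) = 48721/11800 ≈ 4.1289.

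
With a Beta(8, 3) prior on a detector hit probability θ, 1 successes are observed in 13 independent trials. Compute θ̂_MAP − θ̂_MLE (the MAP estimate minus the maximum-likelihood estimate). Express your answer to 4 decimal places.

MAP − MLE = 0.2867

Posterior is Beta(9, 15); MAP = (9−1)/(24−2) = 8/22 ≈ 0.36364.
MLE ignores the prior: θ̂_MLE = k/n = 1/13 ≈ 0.07692.
Difference = 8/22 − 1/13 = 41/143 ≈ 0.2867.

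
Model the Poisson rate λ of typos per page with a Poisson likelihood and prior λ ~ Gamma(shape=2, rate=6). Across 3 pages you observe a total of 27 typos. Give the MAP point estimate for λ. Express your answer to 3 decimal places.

λ̂_MAP = 3.111

Σxᵢ = 27, n = 3.
Posterior ∝ λe^(−6λ) · λ^27e^(−3λ) = λ^28e^(−9λ), i.e. Gamma(shape=29, rate=9).
The mode of a Gamma(a, b) with a ≥ 1 (shape–rate) is (a−1)/b = 28/9 ≈ 3.111.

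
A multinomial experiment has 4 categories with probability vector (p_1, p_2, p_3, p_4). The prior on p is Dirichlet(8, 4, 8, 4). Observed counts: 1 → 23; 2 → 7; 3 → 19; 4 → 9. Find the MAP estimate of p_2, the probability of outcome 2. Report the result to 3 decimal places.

The posterior is Dirichlet(αᵢ + nᵢ) = Dirichlet(31, 11, 27, 13).
For a Dirichlet(a₁,…,a_K) with all aᵢ > 1, the mode has j-th component (aⱼ − 1)/(Σaᵢ − K).
Here Σaᵢ = 82 and K = 4, so p_2 = (11 − 1)/(82 − 4) = 10/78 ≈ 0.128.

MAP estimate: 0.128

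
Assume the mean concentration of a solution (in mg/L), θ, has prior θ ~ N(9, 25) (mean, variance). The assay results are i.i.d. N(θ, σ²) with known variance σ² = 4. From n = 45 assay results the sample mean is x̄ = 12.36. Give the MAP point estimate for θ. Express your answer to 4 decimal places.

θ̂_MAP = 12.3481

n = 45, x̄ = 12.36.
For a Normal prior and Normal likelihood with known variance, the posterior is Normal; its mode equals its mean, the precision-weighted average.
Prior precision 1/σ₀² = 1/25 = 0.04; data precision n/σ² = 45/4 = 11.25.
θ̂ = (0.04·9 + 11.25·12.36) / (0.04 + 11.25) = 139.41/11.29 = 13941/1129 ≈ 12.3481.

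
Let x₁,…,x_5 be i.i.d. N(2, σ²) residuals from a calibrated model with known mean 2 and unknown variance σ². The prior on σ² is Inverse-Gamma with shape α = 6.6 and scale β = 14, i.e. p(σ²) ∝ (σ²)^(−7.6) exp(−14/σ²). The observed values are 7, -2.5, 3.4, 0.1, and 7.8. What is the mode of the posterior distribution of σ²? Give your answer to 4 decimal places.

σ̂²_MAP = 5.5673

Sum of squared deviations about the known mean: SS = (7−2)² + (-2.5−2)² + (3.4−2)² + (0.1−2)² + (7.8−2)² = 84.46.
The Normal likelihood contributes (σ²)^(−n/2) exp(−SS/(2σ²)), so the posterior is Inverse-Gamma(α + n/2, β + SS/2) = Inverse-Gamma(9.1, 56.23).
The mode of Inverse-Gamma(a, b) is b/(a+1) = 56.23/10.1 ≈ 5.5673.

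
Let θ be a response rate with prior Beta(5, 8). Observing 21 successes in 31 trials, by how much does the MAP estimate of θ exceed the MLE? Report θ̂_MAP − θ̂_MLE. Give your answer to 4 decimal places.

Posterior is Beta(26, 18); MAP = (26−1)/(44−2) = 25/42 ≈ 0.59524.
MLE ignores the prior: θ̂_MLE = k/n = 21/31 ≈ 0.67742.
Difference = 25/42 − 21/31 = -107/1302 ≈ -0.0822.

MAP − MLE = -0.0822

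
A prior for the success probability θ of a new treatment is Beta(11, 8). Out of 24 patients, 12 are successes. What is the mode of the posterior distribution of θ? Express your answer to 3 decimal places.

Prior: Beta(11, 8).
Data: 12 successes in 24 trials. The binomial likelihood contributes θ^12(1−θ)^12, so the posterior is Beta(11+12, 8+12) = Beta(23, 20).
For Beta(a, b) with a, b > 1 the mode is (a−1)/(a+b−2) = 22/41 ≈ 0.537.

θ̂_MAP = 0.537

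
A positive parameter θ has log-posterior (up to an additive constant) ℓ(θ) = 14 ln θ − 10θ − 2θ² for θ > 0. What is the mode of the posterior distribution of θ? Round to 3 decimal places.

θ̂_MAP = 1.000

ℓ'(θ) = 14/θ − 10 − 4θ. Setting this to zero and multiplying by θ: 4θ² + 10θ − 14 = 0.
θ = (−10 + √(10² + 4·4·14)) / (2·4) = (−10 + √324) / 8 = (−10 + 18)/8 = 1.
ℓ''(θ) = −14/θ² − 4 < 0, confirming a maximum.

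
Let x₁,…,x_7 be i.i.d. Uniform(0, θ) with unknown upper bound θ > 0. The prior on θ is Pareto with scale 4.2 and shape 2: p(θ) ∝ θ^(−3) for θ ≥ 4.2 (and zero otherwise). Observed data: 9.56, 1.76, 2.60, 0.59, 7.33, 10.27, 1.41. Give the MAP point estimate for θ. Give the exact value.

θ̂_MAP = 10.27

The Uniform(0, θ) likelihood is θ^(−n) for θ ≥ max(xᵢ), zero otherwise. Here max(xᵢ) = 10.27.
Posterior ∝ θ^(−3) · θ^(−7) = θ^(−10) on θ ≥ max(4.2, 10.27) = 10.27.
This density is strictly decreasing in θ, so the posterior mode lies at the lower boundary of the support.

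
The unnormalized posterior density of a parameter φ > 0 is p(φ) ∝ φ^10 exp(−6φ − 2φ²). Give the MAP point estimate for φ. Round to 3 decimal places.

ℓ'(φ) = 10/φ − 6 − 4φ. Setting this to zero and multiplying by φ: 4φ² + 6φ − 10 = 0.
φ = (−6 + √(6² + 4·4·10)) / (2·4) = (−6 + √196) / 8 = (−6 + 14)/8 = 1.
ℓ''(φ) = −10/φ² − 4 < 0, confirming a maximum.

φ̂_MAP = 1.000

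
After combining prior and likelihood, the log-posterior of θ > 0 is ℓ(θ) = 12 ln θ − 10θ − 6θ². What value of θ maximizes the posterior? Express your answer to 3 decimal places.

ℓ'(θ) = 12/θ − 10 − 12θ. Setting this to zero and multiplying by θ: 12θ² + 10θ − 12 = 0.
θ = (−10 + √(10² + 4·12·12)) / (2·12) = (−10 + √676) / 24 = (−10 + 26)/24 = 2/3.
ℓ''(θ) = −12/θ² − 12 < 0, confirming a maximum.

θ̂_MAP = 0.667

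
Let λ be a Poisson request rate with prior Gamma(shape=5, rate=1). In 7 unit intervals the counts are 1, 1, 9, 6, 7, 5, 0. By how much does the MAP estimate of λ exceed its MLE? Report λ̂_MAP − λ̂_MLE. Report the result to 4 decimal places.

Σxᵢ = 29. Posterior is Gamma(34, 8); MAP = (34−1)/8 = 33/8 ≈ 4.12500.
MLE = x̄ = 29/7 ≈ 4.14286.
Difference = 33/8 − 29/7 = -1/56 ≈ -0.0179.

MAP − MLE = -0.0179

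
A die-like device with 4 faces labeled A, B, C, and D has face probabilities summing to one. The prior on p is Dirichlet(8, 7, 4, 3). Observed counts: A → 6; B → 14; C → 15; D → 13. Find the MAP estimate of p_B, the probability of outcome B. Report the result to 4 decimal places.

MAP estimate of p_B = 0.3030

The posterior is Dirichlet(αᵢ + nᵢ) = Dirichlet(14, 21, 19, 16).
For a Dirichlet(a₁,…,a_K) with all aᵢ > 1, the mode has j-th component (aⱼ − 1)/(Σaᵢ − K).
Here Σaᵢ = 70 and K = 4, so p_B = (21 − 1)/(70 − 4) = 20/66 ≈ 0.3030.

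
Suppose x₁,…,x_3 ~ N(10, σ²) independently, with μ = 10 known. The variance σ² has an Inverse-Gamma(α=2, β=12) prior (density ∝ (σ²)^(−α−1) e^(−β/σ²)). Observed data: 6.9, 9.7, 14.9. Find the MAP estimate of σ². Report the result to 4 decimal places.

σ̂²_MAP = 6.4122

Sum of squared deviations about the known mean: SS = (6.9−10)² + (9.7−10)² + (14.9−10)² = 33.71.
The Normal likelihood contributes (σ²)^(−n/2) exp(−SS/(2σ²)), so the posterior is Inverse-Gamma(α + n/2, β + SS/2) = Inverse-Gamma(3.5, 28.855).
The mode of Inverse-Gamma(a, b) is b/(a+1) = 28.855/4.5 ≈ 6.4122.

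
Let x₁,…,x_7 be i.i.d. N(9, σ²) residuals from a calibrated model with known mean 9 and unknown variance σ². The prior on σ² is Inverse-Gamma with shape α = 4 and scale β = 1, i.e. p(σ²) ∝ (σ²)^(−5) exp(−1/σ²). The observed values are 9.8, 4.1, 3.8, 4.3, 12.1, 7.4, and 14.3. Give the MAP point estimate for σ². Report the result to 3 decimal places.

Sum of squared deviations about the known mean: SS = (9.8−9)² + (4.1−9)² + (3.8−9)² + (4.3−9)² + (12.1−9)² + (7.4−9)² + (14.3−9)² = 114.04.
The Normal likelihood contributes (σ²)^(−n/2) exp(−SS/(2σ²)), so the posterior is Inverse-Gamma(α + n/2, β + SS/2) = Inverse-Gamma(7.5, 58.02).
The mode of Inverse-Gamma(a, b) is b/(a+1) = 58.02/8.5 ≈ 6.826.

σ̂²_MAP = 6.826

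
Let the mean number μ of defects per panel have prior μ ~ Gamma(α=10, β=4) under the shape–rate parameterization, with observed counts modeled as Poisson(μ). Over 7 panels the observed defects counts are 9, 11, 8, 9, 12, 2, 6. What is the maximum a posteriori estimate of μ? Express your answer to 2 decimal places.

μ̂_MAP = 6.00

Σxᵢ = 9+11+8+9+12+2+6 = 57, with n = 7.
Posterior ∝ μ^9e^(−4μ) · μ^57e^(−7μ) = μ^66e^(−11μ), i.e. Gamma(shape=67, rate=11).
The mode of a Gamma(a, b) with a ≥ 1 (shape–rate) is (a−1)/b = 66/11 ≈ 6.00.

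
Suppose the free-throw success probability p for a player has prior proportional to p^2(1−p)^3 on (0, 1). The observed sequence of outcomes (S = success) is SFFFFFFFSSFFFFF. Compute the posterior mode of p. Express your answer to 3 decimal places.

p̂_MAP = 0.250

The prior density ∝ p^2(1−p)^3 is the kernel of Beta(3, 4).
Data: 3 successes in 15 trials (from the sequence). The binomial likelihood contributes p^3(1−p)^12, so the posterior is Beta(3+3, 4+12) = Beta(6, 16).
For Beta(a, b) with a, b > 1 the mode is (a−1)/(a+b−2) = 5/20 ≈ 0.250.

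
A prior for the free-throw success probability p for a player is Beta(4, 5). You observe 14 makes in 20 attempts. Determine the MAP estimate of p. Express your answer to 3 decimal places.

p̂_MAP = 0.630

Prior: Beta(4, 5).
Data: 14 successes in 20 trials. The binomial likelihood contributes p^14(1−p)^6, so the posterior is Beta(4+14, 5+6) = Beta(18, 11).
For Beta(a, b) with a, b > 1 the mode is (a−1)/(a+b−2) = 17/27 ≈ 0.630.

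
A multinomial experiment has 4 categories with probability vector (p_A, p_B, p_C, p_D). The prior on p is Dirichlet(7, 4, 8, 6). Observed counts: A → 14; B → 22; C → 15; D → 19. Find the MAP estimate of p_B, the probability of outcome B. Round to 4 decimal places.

The posterior is Dirichlet(αᵢ + nᵢ) = Dirichlet(21, 26, 23, 25).
For a Dirichlet(a₁,…,a_K) with all aᵢ > 1, the mode has j-th component (aⱼ − 1)/(Σaᵢ − K).
Here Σaᵢ = 95 and K = 4, so p_B = (26 − 1)/(95 − 4) = 25/91 ≈ 0.2747.

MAP estimate of p_B = 0.2747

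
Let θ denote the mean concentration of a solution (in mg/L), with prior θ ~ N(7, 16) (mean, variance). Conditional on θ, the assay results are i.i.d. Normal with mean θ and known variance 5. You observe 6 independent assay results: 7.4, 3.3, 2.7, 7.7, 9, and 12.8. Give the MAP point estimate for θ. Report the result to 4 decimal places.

n = 6; x̄ = (7.4 + 3.3 + 2.7 + 7.7 + 9 + 12.8)/6 = 42.9/6 = 7.15.
For a Normal prior and Normal likelihood with known variance, the posterior is Normal; its mode equals its mean, the precision-weighted average.
Prior precision 1/σ₀² = 1/16 = 0.0625; data precision n/σ² = 6/5 = 1.2.
θ̂ = (0.0625·7 + 1.2·7.15) / (0.0625 + 1.2) = 9.0175/1.2625 = 3607/505 ≈ 7.1426.

θ̂_MAP = 7.1426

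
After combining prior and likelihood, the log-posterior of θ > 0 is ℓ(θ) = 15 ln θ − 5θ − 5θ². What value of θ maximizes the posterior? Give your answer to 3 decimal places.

θ̂_MAP = 1.000

ℓ'(θ) = 15/θ − 5 − 10θ. Setting this to zero and multiplying by θ: 10θ² + 5θ − 15 = 0.
θ = (−5 + √(5² + 4·10·15)) / (2·10) = (−5 + √625) / 20 = (−5 + 25)/20 = 1.
ℓ''(θ) = −15/θ² − 10 < 0, confirming a maximum.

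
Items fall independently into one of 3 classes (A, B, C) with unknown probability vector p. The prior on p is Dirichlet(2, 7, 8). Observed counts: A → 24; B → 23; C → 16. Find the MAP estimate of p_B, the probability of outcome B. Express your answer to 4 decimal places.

MAP estimate of p_B = 0.3766

The posterior is Dirichlet(αᵢ + nᵢ) = Dirichlet(26, 30, 24).
For a Dirichlet(a₁,…,a_K) with all aᵢ > 1, the mode has j-th component (aⱼ − 1)/(Σaᵢ − K).
Here Σaᵢ = 80 and K = 3, so p_B = (30 − 1)/(80 − 3) = 29/77 ≈ 0.3766.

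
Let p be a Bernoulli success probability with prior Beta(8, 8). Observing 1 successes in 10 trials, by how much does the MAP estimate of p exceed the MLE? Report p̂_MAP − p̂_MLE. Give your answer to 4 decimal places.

MAP − MLE = 0.2333

Posterior is Beta(9, 17); MAP = (9−1)/(26−2) = 8/24 ≈ 0.33333.
MLE ignores the prior: p̂_MLE = k/n = 1/10 ≈ 0.10000.
Difference = 8/24 − 1/10 = 7/30 ≈ 0.2333.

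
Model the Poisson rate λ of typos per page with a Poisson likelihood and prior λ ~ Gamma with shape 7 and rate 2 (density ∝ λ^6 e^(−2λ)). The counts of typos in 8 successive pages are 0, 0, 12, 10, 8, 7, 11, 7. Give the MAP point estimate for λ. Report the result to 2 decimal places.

λ̂_MAP = 6.10

Σxᵢ = 0+0+12+10+8+7+11+7 = 55, with n = 8.
Posterior ∝ λ^6e^(−2λ) · λ^55e^(−8λ) = λ^61e^(−10λ), i.e. Gamma(shape=62, rate=10).
The mode of a Gamma(a, b) with a ≥ 1 (shape–rate) is (a−1)/b = 61/10 ≈ 6.10.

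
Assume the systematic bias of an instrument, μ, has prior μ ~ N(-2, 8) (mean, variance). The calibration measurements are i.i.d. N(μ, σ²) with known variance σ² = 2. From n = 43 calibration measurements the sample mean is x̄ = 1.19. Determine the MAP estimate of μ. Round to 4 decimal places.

μ̂_MAP = 1.1716

n = 43, x̄ = 1.19.
For a Normal prior and Normal likelihood with known variance, the posterior is Normal; its mode equals its mean, the precision-weighted average.
Prior precision 1/σ₀² = 1/8 = 0.125; data precision n/σ² = 43/2 = 21.5.
μ̂ = (0.125·(-2) + 21.5·1.19) / (0.125 + 21.5) = 25.335/21.625 = 5067/4325 ≈ 1.1716.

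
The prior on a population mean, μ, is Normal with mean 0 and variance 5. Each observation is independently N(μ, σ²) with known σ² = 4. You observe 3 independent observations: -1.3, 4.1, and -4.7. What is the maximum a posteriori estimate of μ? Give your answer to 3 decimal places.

n = 3; x̄ = ((-1.3) + 4.1 + (-4.7))/3 = -1.9/3 = -19/30 ≈ -0.6333.
For a Normal prior and Normal likelihood with known variance, the posterior is Normal; its mode equals its mean, the precision-weighted average.
Prior precision 1/σ₀² = 1/5 = 0.2; data precision n/σ² = 3/4 = 0.75.
μ̂ = (0.2·0 + 0.75·(-19/30)) / (0.2 + 0.75) = (-0.475)/0.95 = -0.500.

μ̂_MAP = -0.500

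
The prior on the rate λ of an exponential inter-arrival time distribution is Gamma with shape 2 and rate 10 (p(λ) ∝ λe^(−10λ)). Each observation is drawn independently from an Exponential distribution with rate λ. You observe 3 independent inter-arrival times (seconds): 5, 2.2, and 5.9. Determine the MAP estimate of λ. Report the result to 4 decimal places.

λ̂_MAP = 0.1732

The Exponential(rate=λ) likelihood is ∝ λ^n e^(−λΣtᵢ). Here n = 3 and Σtᵢ = 5 + 2.2 + 5.9 = 13.1.
Posterior ∝ λe^(−10λ) · λ^3e^(−13.1λ) = λ^4e^(−23.1λ), i.e. Gamma(5, 23.1).
Mode = (a−1)/b = 4/23.1 ≈ 0.1732.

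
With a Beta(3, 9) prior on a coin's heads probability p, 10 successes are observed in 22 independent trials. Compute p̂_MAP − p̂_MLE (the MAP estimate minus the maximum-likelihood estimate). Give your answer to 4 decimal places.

Posterior is Beta(13, 21); MAP = (13−1)/(34−2) = 12/32 ≈ 0.37500.
MLE ignores the prior: p̂_MLE = k/n = 10/22 ≈ 0.45455.
Difference = 12/32 − 10/22 = -7/88 ≈ -0.0795.

MAP − MLE = -0.0795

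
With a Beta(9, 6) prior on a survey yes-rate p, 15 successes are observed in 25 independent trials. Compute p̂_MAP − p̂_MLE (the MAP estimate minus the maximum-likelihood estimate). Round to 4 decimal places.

MAP − MLE = 0.0053

Posterior is Beta(24, 16); MAP = (24−1)/(40−2) = 23/38 ≈ 0.60526.
MLE ignores the prior: p̂_MLE = k/n = 15/25 ≈ 0.60000.
Difference = 23/38 − 15/25 = 1/190 ≈ 0.0053.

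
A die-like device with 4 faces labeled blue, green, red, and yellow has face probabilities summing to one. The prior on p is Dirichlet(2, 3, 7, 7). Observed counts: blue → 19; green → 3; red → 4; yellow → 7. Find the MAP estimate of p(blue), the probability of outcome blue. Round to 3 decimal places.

MAP estimate of p(blue) = 0.417

The posterior is Dirichlet(αᵢ + nᵢ) = Dirichlet(21, 6, 11, 14).
For a Dirichlet(a₁,…,a_K) with all aᵢ > 1, the mode has j-th component (aⱼ − 1)/(Σaᵢ − K).
Here Σaᵢ = 52 and K = 4, so p(blue) = (21 − 1)/(52 − 4) = 20/48 ≈ 0.417.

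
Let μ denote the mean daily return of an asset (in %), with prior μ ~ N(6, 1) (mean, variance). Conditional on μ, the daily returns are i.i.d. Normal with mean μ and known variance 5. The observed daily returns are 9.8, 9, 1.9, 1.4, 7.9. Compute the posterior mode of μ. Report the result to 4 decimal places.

n = 5; x̄ = (9.8 + 9 + 1.9 + 1.4 + 7.9)/5 = 30/5 = 6.
For a Normal prior and Normal likelihood with known variance, the posterior is Normal; its mode equals its mean, the precision-weighted average.
Prior precision 1/σ₀² = 1/1 = 1; data precision n/σ² = 5/5 = 1.
μ̂ = (1·6 + 1·6) / (1 + 1) = 12/2 = 6.0000.

μ̂_MAP = 6.0000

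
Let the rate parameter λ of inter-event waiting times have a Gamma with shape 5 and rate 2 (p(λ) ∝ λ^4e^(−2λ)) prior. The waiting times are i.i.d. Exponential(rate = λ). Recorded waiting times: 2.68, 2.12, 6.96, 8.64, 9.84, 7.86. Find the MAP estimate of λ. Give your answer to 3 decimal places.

The Exponential(rate=λ) likelihood is ∝ λ^n e^(−λΣtᵢ). Here n = 6 and Σtᵢ = 2.68 + 2.12 + 6.96 + 8.64 + 9.84 + 7.86 = 38.10.
Posterior ∝ λ^4e^(−2λ) · λ^6e^(−38.10λ) = λ^10e^(−40.10λ), i.e. Gamma(11, 40.10).
Mode = (a−1)/b = 10/40.10 ≈ 0.249.

λ̂_MAP = 0.249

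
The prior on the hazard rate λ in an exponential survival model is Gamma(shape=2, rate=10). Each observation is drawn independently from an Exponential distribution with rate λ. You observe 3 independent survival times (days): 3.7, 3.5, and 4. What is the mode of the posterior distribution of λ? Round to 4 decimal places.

The Exponential(rate=λ) likelihood is ∝ λ^n e^(−λΣtᵢ). Here n = 3 and Σtᵢ = 3.7 + 3.5 + 4 = 11.2.
Posterior ∝ λe^(−10λ) · λ^3e^(−11.2λ) = λ^4e^(−21.2λ), i.e. Gamma(5, 21.2).
Mode = (a−1)/b = 4/21.2 ≈ 0.1887.

λ̂_MAP = 0.1887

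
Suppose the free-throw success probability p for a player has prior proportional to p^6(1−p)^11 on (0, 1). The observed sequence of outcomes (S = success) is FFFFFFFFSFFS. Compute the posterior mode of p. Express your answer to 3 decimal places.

p̂_MAP = 0.276

The prior density ∝ p^6(1−p)^11 is the kernel of Beta(7, 12).
Data: 2 successes in 12 trials (from the sequence). The binomial likelihood contributes p^2(1−p)^10, so the posterior is Beta(7+2, 12+10) = Beta(9, 22).
For Beta(a, b) with a, b > 1 the mode is (a−1)/(a+b−2) = 8/29 ≈ 0.276.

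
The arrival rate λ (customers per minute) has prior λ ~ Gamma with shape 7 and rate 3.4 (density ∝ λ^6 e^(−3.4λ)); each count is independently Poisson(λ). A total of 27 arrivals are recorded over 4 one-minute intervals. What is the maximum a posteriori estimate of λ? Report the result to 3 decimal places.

Σxᵢ = 27, n = 4.
Posterior ∝ λ^6e^(−3.4λ) · λ^27e^(−4λ) = λ^33e^(−7.4λ), i.e. Gamma(shape=34, rate=7.4).
The mode of a Gamma(a, b) with a ≥ 1 (shape–rate) is (a−1)/b = 33/7.4 ≈ 4.459.

λ̂_MAP = 4.459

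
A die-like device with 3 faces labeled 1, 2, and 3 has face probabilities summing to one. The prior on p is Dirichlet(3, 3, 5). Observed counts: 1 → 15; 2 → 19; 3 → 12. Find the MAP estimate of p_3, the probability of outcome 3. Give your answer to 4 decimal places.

The posterior is Dirichlet(αᵢ + nᵢ) = Dirichlet(18, 22, 17).
For a Dirichlet(a₁,…,a_K) with all aᵢ > 1, the mode has j-th component (aⱼ − 1)/(Σaᵢ − K).
Here Σaᵢ = 57 and K = 3, so p_3 = (17 − 1)/(57 − 3) = 16/54 ≈ 0.2963.

MAP estimate: 0.2963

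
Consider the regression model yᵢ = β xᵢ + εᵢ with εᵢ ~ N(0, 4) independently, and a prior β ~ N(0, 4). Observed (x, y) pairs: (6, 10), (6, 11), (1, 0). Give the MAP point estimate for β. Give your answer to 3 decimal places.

log p(β | y) = −Σ(yᵢ − βxᵢ)²/(2·4) − β²/(2·4) + const.
Setting the derivative to zero: Σxᵢ(yᵢ − βxᵢ)/4 − β/4 = 0, so β = Σxᵢyᵢ / (Σxᵢ² + σ²/τ²).
Σxᵢyᵢ = 6·10 + 6·11 + 1·0 = 126; Σxᵢ² = 73; σ²/τ² = 1.
β̂_MAP = 126 / (73 + 1) = 126/74 ≈ 1.703.

β̂_MAP = 1.703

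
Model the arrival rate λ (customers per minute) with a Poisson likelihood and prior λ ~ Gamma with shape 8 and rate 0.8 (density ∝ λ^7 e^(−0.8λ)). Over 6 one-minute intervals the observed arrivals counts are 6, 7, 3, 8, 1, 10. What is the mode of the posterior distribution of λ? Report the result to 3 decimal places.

Σxᵢ = 6+7+3+8+1+10 = 35, with n = 6.
Posterior ∝ λ^7e^(−0.8λ) · λ^35e^(−6λ) = λ^42e^(−6.8λ), i.e. Gamma(shape=43, rate=6.8).
The mode of a Gamma(a, b) with a ≥ 1 (shape–rate) is (a−1)/b = 42/6.8 ≈ 6.176.

λ̂_MAP = 6.176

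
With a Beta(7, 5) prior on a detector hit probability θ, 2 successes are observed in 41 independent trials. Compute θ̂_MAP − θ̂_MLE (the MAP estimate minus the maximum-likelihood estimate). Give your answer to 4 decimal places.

Posterior is Beta(9, 44); MAP = (9−1)/(53−2) = 8/51 ≈ 0.15686.
MLE ignores the prior: θ̂_MLE = k/n = 2/41 ≈ 0.04878.
Difference = 8/51 − 2/41 = 226/2091 ≈ 0.1081.

MAP − MLE = 0.1081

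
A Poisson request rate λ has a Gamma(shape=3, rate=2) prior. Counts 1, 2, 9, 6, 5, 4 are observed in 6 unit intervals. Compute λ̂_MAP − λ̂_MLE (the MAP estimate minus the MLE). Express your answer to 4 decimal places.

MAP − MLE = -0.8750

Σxᵢ = 27. Posterior is Gamma(30, 8); MAP = (30−1)/8 = 29/8 ≈ 3.62500.
MLE = x̄ = 27/6 ≈ 4.50000.
Difference = 29/8 − 27/6 = -7/8 ≈ -0.8750.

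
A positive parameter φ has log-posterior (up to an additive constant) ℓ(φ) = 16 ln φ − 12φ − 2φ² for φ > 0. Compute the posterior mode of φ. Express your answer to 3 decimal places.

ℓ'(φ) = 16/φ − 12 − 4φ. Setting this to zero and multiplying by φ: 4φ² + 12φ − 16 = 0.
φ = (−12 + √(12² + 4·4·16)) / (2·4) = (−12 + √400) / 8 = (−12 + 20)/8 = 1.
ℓ''(φ) = −16/φ² − 4 < 0, confirming a maximum.

φ̂_MAP = 1.000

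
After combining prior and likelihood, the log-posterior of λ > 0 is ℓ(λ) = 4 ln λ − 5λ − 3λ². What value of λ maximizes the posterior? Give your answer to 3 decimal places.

λ̂_MAP = 0.500

ℓ'(λ) = 4/λ − 5 − 6λ. Setting this to zero and multiplying by λ: 6λ² + 5λ − 4 = 0.
λ = (−5 + √(5² + 4·6·4)) / (2·6) = (−5 + √121) / 12 = (−5 + 11)/12 = 1/2.
ℓ''(λ) = −4/λ² − 6 < 0, confirming a maximum.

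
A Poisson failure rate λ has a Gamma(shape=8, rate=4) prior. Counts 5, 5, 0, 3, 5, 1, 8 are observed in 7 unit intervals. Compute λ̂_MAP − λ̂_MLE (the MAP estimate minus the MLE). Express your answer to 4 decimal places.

Σxᵢ = 27. Posterior is Gamma(35, 11); MAP = (35−1)/11 = 34/11 ≈ 3.09091.
MLE = x̄ = 27/7 ≈ 3.85714.
Difference = 34/11 − 27/7 = -59/77 ≈ -0.7662.

MAP − MLE = -0.7662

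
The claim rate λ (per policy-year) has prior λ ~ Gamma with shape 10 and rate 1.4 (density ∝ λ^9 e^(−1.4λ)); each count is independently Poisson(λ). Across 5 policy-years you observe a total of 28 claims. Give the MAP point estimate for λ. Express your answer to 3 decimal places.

Σxᵢ = 28, n = 5.
Posterior ∝ λ^9e^(−1.4λ) · λ^28e^(−5λ) = λ^37e^(−6.4λ), i.e. Gamma(shape=38, rate=6.4).
The mode of a Gamma(a, b) with a ≥ 1 (shape–rate) is (a−1)/b = 37/6.4 ≈ 5.781.

λ̂_MAP = 5.781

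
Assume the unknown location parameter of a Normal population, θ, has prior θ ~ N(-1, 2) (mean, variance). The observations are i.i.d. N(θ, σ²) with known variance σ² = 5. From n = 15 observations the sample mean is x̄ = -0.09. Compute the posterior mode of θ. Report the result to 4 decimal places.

θ̂_MAP = -0.2200

n = 15, x̄ = -0.09.
For a Normal prior and Normal likelihood with known variance, the posterior is Normal; its mode equals its mean, the precision-weighted average.
Prior precision 1/σ₀² = 1/2 = 0.5; data precision n/σ² = 15/5 = 3.
θ̂ = (0.5·(-1) + 3·(-0.09)) / (0.5 + 3) = (-0.77)/3.5 = -0.2200.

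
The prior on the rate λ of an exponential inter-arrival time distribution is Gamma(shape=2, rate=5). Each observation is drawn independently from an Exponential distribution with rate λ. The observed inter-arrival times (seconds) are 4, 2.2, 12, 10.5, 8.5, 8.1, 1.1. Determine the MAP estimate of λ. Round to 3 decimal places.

The Exponential(rate=λ) likelihood is ∝ λ^n e^(−λΣtᵢ). Here n = 7 and Σtᵢ = 4 + 2.2 + 12 + 10.5 + 8.5 + 8.1 + 1.1 = 46.4.
Posterior ∝ λe^(−5λ) · λ^7e^(−46.4λ) = λ^8e^(−51.4λ), i.e. Gamma(9, 51.4).
Mode = (a−1)/b = 8/51.4 ≈ 0.156.

λ̂_MAP = 0.156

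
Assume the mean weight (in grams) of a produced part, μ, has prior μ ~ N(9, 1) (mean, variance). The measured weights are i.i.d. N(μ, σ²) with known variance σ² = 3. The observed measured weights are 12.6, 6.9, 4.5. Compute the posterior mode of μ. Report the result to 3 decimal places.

n = 3; x̄ = (12.6 + 6.9 + 4.5)/3 = 24/3 = 8.
For a Normal prior and Normal likelihood with known variance, the posterior is Normal; its mode equals its mean, the precision-weighted average.
Prior precision 1/σ₀² = 1/1 = 1; data precision n/σ² = 3/3 = 1.
μ̂ = (1·9 + 1·8) / (1 + 1) = 17/2 = 8.500.

μ̂_MAP = 8.500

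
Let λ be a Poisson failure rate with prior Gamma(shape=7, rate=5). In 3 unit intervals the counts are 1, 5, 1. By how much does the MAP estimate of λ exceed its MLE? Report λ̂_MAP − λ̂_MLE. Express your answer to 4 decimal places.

MAP − MLE = -0.7083

Σxᵢ = 7. Posterior is Gamma(14, 8); MAP = (14−1)/8 = 13/8 ≈ 1.62500.
MLE = x̄ = 7/3 ≈ 2.33333.
Difference = 13/8 − 7/3 = -17/24 ≈ -0.7083.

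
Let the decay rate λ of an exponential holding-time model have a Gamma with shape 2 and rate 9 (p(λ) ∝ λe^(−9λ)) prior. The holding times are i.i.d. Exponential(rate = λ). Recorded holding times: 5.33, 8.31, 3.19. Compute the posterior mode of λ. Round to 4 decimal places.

λ̂_MAP = 0.1549

The Exponential(rate=λ) likelihood is ∝ λ^n e^(−λΣtᵢ). Here n = 3 and Σtᵢ = 5.33 + 8.31 + 3.19 = 16.83.
Posterior ∝ λe^(−9λ) · λ^3e^(−16.83λ) = λ^4e^(−25.83λ), i.e. Gamma(5, 25.83).
Mode = (a−1)/b = 4/25.83 ≈ 0.1549.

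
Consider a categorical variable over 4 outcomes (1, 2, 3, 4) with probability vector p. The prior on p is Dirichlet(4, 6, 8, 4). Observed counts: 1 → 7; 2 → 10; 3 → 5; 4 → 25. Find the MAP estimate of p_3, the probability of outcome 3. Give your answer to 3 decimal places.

MAP estimate: 0.185

The posterior is Dirichlet(αᵢ + nᵢ) = Dirichlet(11, 16, 13, 29).
For a Dirichlet(a₁,…,a_K) with all aᵢ > 1, the mode has j-th component (aⱼ − 1)/(Σaᵢ − K).
Here Σaᵢ = 69 and K = 4, so p_3 = (13 − 1)/(69 − 4) = 12/65 ≈ 0.185.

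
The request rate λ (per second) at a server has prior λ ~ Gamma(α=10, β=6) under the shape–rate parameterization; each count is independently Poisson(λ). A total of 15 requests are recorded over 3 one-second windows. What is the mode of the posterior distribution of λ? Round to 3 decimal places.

Σxᵢ = 15, n = 3.
Posterior ∝ λ^9e^(−6λ) · λ^15e^(−3λ) = λ^24e^(−9λ), i.e. Gamma(shape=25, rate=9).
The mode of a Gamma(a, b) with a ≥ 1 (shape–rate) is (a−1)/b = 24/9 ≈ 2.667.

λ̂_MAP = 2.667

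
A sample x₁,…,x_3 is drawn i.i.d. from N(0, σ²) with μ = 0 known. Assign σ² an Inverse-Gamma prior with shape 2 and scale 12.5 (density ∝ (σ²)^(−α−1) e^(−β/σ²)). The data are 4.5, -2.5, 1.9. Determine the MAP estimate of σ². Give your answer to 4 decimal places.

σ̂²_MAP = 6.1233

Sum of squared deviations about the known mean: SS = (4.5−0)² + (-2.5−0)² + (1.9−0)² = 30.11.
The Normal likelihood contributes (σ²)^(−n/2) exp(−SS/(2σ²)), so the posterior is Inverse-Gamma(α + n/2, β + SS/2) = Inverse-Gamma(3.5, 27.555).
The mode of Inverse-Gamma(a, b) is b/(a+1) = 27.555/4.5 ≈ 6.1233.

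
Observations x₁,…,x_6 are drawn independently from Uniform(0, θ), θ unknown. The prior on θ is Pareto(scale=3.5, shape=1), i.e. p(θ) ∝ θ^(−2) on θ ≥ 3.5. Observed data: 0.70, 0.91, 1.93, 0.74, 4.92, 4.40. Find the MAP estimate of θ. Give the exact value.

The Uniform(0, θ) likelihood is θ^(−n) for θ ≥ max(xᵢ), zero otherwise. Here max(xᵢ) = 4.92.
Posterior ∝ θ^(−2) · θ^(−6) = θ^(−8) on θ ≥ max(3.5, 4.92) = 4.92.
This density is strictly decreasing in θ, so the posterior mode lies at the lower boundary of the support.

θ̂_MAP = 4.92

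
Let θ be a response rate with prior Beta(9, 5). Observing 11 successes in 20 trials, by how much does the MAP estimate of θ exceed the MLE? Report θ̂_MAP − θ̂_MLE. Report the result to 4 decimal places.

Posterior is Beta(20, 14); MAP = (20−1)/(34−2) = 19/32 ≈ 0.59375.
MLE ignores the prior: θ̂_MLE = k/n = 11/20 ≈ 0.55000.
Difference = 19/32 − 11/20 = 7/160 ≈ 0.0438.

MAP − MLE = 0.0438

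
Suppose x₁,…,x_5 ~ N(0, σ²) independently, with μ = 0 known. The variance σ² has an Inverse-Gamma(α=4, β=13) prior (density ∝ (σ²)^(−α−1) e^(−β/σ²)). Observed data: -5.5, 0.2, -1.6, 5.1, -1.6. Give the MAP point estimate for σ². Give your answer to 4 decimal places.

Sum of squared deviations about the known mean: SS = (-5.5−0)² + (0.2−0)² + (-1.6−0)² + (5.1−0)² + (-1.6−0)² = 61.42.
The Normal likelihood contributes (σ²)^(−n/2) exp(−SS/(2σ²)), so the posterior is Inverse-Gamma(α + n/2, β + SS/2) = Inverse-Gamma(6.5, 43.71).
The mode of Inverse-Gamma(a, b) is b/(a+1) = 43.71/7.5 ≈ 5.8280.

σ̂²_MAP = 5.8280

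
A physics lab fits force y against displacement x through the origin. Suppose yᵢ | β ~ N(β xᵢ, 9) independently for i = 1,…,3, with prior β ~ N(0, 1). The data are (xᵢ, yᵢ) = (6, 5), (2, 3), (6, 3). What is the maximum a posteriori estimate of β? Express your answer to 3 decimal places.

log p(β | y) = −Σ(yᵢ − βxᵢ)²/(2·9) − β²/(2·1) + const.
Setting the derivative to zero: Σxᵢ(yᵢ − βxᵢ)/9 − β/1 = 0, so β = Σxᵢyᵢ / (Σxᵢ² + σ²/τ²).
Σxᵢyᵢ = 6·5 + 2·3 + 6·3 = 54; Σxᵢ² = 76; σ²/τ² = 9.
β̂_MAP = 54 / (76 + 9) = 54/85 ≈ 0.635.

β̂_MAP = 0.635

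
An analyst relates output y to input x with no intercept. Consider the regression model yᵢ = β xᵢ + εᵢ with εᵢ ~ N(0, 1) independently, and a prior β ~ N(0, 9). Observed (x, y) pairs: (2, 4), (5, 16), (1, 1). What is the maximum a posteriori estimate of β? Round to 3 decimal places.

log p(β | y) = −Σ(yᵢ − βxᵢ)²/(2·1) − β²/(2·9) + const.
Setting the derivative to zero: Σxᵢ(yᵢ − βxᵢ)/1 − β/9 = 0, so β = Σxᵢyᵢ / (Σxᵢ² + σ²/τ²).
Σxᵢyᵢ = 2·4 + 5·16 + 1·1 = 89; Σxᵢ² = 30; σ²/τ² = 1/9.
β̂_MAP = 89 / (30 + 1/9) = 89/(271/9) = 801/271 ≈ 2.956.

β̂_MAP = 2.956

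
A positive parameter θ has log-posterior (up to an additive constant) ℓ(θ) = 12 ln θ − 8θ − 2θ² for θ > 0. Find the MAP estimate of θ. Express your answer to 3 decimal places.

ℓ'(θ) = 12/θ − 8 − 4θ. Setting this to zero and multiplying by θ: 4θ² + 8θ − 12 = 0.
θ = (−8 + √(8² + 4·4·12)) / (2·4) = (−8 + √256) / 8 = (−8 + 16)/8 = 1.
ℓ''(θ) = −12/θ² − 4 < 0, confirming a maximum.

θ̂_MAP = 1.000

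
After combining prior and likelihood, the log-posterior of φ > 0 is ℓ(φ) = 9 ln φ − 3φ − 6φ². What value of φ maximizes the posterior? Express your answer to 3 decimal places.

φ̂_MAP = 0.750

ℓ'(φ) = 9/φ − 3 − 12φ. Setting this to zero and multiplying by φ: 12φ² + 3φ − 9 = 0.
φ = (−3 + √(3² + 4·12·9)) / (2·12) = (−3 + √441) / 24 = (−3 + 21)/24 = 3/4.
ℓ''(φ) = −9/φ² − 12 < 0, confirming a maximum.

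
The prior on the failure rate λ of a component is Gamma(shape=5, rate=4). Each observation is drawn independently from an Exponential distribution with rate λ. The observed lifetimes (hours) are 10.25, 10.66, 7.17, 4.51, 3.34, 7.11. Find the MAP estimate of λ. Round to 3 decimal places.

λ̂_MAP = 0.213

The Exponential(rate=λ) likelihood is ∝ λ^n e^(−λΣtᵢ). Here n = 6 and Σtᵢ = 10.25 + 10.66 + 7.17 + 4.51 + 3.34 + 7.11 = 43.04.
Posterior ∝ λ^4e^(−4λ) · λ^6e^(−43.04λ) = λ^10e^(−47.04λ), i.e. Gamma(11, 47.04).
Mode = (a−1)/b = 10/47.04 ≈ 0.213.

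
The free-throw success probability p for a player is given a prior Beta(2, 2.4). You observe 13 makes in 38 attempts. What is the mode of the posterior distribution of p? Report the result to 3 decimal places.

p̂_MAP = 0.347

Prior: Beta(2, 2.4).
Data: 13 successes in 38 trials. The binomial likelihood contributes p^13(1−p)^25, so the posterior is Beta(2+13, 2.4+25) = Beta(15, 27.4).
For Beta(a, b) with a, b > 1 the mode is (a−1)/(a+b−2) = 14/40.4 ≈ 0.347.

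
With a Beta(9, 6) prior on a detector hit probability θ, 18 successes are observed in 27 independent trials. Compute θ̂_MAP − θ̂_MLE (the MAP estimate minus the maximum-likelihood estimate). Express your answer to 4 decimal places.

MAP − MLE = -0.0167

Posterior is Beta(27, 15); MAP = (27−1)/(42−2) = 26/40 ≈ 0.65000.
MLE ignores the prior: θ̂_MLE = k/n = 18/27 ≈ 0.66667.
Difference = 26/40 − 18/27 = -1/60 ≈ -0.0167.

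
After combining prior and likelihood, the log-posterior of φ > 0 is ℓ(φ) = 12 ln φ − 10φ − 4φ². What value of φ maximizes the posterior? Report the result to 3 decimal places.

ℓ'(φ) = 12/φ − 10 − 8φ. Setting this to zero and multiplying by φ: 8φ² + 10φ − 12 = 0.
φ = (−10 + √(10² + 4·8·12)) / (2·8) = (−10 + √484) / 16 = (−10 + 22)/16 = 3/4.
ℓ''(φ) = −12/φ² − 8 < 0, confirming a maximum.

φ̂_MAP = 0.750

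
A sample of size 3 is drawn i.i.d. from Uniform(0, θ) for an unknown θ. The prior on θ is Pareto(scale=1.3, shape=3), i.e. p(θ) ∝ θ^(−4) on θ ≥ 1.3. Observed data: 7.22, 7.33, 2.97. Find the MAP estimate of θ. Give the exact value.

The Uniform(0, θ) likelihood is θ^(−n) for θ ≥ max(xᵢ), zero otherwise. Here max(xᵢ) = 7.33.
Posterior ∝ θ^(−4) · θ^(−3) = θ^(−7) on θ ≥ max(1.3, 7.33) = 7.33.
This density is strictly decreasing in θ, so the posterior mode lies at the lower boundary of the support.

θ̂_MAP = 7.33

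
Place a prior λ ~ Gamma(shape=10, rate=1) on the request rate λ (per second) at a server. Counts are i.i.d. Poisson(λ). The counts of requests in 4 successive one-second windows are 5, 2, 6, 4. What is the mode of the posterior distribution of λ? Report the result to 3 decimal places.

Σxᵢ = 5+2+6+4 = 17, with n = 4.
Posterior ∝ λ^9e^(−1λ) · λ^17e^(−4λ) = λ^26e^(−5λ), i.e. Gamma(shape=27, rate=5).
The mode of a Gamma(a, b) with a ≥ 1 (shape–rate) is (a−1)/b = 26/5 ≈ 5.200.

λ̂_MAP = 5.200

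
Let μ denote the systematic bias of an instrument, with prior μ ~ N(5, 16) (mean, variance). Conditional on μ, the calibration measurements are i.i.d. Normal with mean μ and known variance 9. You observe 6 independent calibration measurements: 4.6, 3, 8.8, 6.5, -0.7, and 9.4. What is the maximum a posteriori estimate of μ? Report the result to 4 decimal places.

n = 6; x̄ = (4.6 + 3 + 8.8 + 6.5 + (-0.7) + 9.4)/6 = 31.6/6 = 79/15 ≈ 5.2667.
For a Normal prior and Normal likelihood with known variance, the posterior is Normal; its mode equals its mean, the precision-weighted average.
Prior precision 1/σ₀² = 1/16 = 0.0625; data precision n/σ² = 6/9 = 2/3.
μ̂ = (0.0625·5 + (2/3)·(79/15)) / (0.0625 + 2/3) = (2753/720)/(35/48) = 2753/525 ≈ 5.2438.

μ̂_MAP = 5.2438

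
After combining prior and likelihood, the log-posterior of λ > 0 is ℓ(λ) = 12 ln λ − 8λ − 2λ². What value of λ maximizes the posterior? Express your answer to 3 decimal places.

ℓ'(λ) = 12/λ − 8 − 4λ. Setting this to zero and multiplying by λ: 4λ² + 8λ − 12 = 0.
λ = (−8 + √(8² + 4·4·12)) / (2·4) = (−8 + √256) / 8 = (−8 + 16)/8 = 1.
ℓ''(λ) = −12/λ² − 4 < 0, confirming a maximum.

λ̂_MAP = 1.000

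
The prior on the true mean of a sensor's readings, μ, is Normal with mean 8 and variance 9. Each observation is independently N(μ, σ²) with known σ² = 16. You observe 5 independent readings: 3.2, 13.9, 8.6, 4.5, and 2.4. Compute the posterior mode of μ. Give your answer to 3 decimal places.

μ̂_MAP = 6.908

n = 5; x̄ = (3.2 + 13.9 + 8.6 + 4.5 + 2.4)/5 = 32.6/5 = 6.52.
For a Normal prior and Normal likelihood with known variance, the posterior is Normal; its mode equals its mean, the precision-weighted average.
Prior precision 1/σ₀² = 1/9; data precision n/σ² = 5/16 = 0.3125.
μ̂ = ((1/9)·8 + 0.3125·6.52) / (1/9 + 0.3125) = (2107/720)/(61/144) = 2107/305 ≈ 6.908.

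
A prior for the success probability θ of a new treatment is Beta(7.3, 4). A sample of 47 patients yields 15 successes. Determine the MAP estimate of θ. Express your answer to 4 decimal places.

Prior: Beta(7.3, 4).
Data: 15 successes in 47 trials. The binomial likelihood contributes θ^15(1−θ)^32, so the posterior is Beta(7.3+15, 4+32) = Beta(22.3, 36).
For Beta(a, b) with a, b > 1 the mode is (a−1)/(a+b−2) = 21.3/56.3 ≈ 0.3783.

θ̂_MAP = 0.3783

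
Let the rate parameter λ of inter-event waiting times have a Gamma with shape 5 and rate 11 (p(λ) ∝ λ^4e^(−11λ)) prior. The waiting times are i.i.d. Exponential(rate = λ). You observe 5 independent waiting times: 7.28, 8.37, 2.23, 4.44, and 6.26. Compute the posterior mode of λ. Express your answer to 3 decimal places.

The Exponential(rate=λ) likelihood is ∝ λ^n e^(−λΣtᵢ). Here n = 5 and Σtᵢ = 7.28 + 8.37 + 2.23 + 4.44 + 6.26 = 28.58.
Posterior ∝ λ^4e^(−11λ) · λ^5e^(−28.58λ) = λ^9e^(−39.58λ), i.e. Gamma(10, 39.58).
Mode = (a−1)/b = 9/39.58 ≈ 0.227.

λ̂_MAP = 0.227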